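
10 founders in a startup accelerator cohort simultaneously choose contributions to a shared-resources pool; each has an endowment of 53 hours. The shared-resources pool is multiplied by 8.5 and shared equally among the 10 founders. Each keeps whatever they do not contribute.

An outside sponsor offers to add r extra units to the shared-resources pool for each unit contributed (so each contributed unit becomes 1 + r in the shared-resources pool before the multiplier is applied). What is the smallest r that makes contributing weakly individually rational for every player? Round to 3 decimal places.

0.176

With matching at rate r, one contributed unit becomes (1 + r) in the shared-resources pool and returns 8.5 × (1 + r) / 10 to the contributor.
Setting this equal to 1: 1 + r = 10/8.5 = 1.1765.
So the minimum matching rate is r = 1.1765 − 1 = 0.176.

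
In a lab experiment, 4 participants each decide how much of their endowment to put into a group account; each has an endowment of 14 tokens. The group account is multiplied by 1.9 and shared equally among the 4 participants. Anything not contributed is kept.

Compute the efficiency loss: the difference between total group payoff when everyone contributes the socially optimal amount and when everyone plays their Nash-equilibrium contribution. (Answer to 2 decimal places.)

Each contributed unit returns 1.9/4 = 0.4750 to its contributor — below 1 — so contributing 0 is dominant for every player. At the Nash equilibrium everyone keeps their 14, and the group total is 4 × 14 = 56.
Each contributed unit returns 1.900 to the group as a whole (0.4750 to each of 4 players), which exceeds 1, so the social optimum is full contribution: group total = 1.900 × 56 = 106.40.
Efficiency loss = 106.40 − 56 = 50.40.

50.40 tokens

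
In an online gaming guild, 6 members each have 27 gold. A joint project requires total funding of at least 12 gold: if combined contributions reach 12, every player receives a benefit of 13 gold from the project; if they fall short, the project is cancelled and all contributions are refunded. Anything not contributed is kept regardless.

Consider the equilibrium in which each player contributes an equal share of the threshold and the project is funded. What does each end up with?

38 gold

Equal share of the threshold: 12/6 = 2.
At this profile no one gains by cutting their contribution: any cut drops the total below 12, the project is cancelled, contributions are refunded, and the deviator ends with 27, which is less than 27 − 2 + 13 = 38. Contributing more than 2 just wastes the excess. So contributing exactly 2 is a best response.
Each player's payoff: 27 − 2 + 13 = 38.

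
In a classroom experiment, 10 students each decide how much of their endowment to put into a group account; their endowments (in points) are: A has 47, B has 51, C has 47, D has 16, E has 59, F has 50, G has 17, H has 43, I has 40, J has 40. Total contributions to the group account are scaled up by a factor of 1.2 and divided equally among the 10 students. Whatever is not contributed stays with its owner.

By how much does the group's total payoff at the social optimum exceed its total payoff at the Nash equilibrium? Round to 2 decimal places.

The private return per contributed unit is 1.2/10 = 0.1200 < 1 for every player regardless of endowment, so the Nash equilibrium is zero contribution and the group total is Σ E_j = 47 + 51 + 47 + 16 + 59 + 50 + 17 + 43 + 40 + 40 = 410.
Each contributed unit returns 1.200 to the group, so the social optimum is full contribution by everyone: group total = 1.200 × 410 = 492.00.
Efficiency loss = (1.200 − 1) × 410 = 82.00.

82.00 points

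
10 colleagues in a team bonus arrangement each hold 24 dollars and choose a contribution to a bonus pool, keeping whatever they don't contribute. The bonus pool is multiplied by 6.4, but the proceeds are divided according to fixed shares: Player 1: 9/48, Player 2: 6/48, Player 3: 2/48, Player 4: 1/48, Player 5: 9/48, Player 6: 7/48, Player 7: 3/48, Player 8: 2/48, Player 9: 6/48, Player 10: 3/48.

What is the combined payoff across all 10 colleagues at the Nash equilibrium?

For player j, contributing a unit is worthwhile iff 6.4 × (j's share) ≥ 1, i.e. iff j's share is at least 0.1563.
The shares above 0.1563 belong to Player 1 and Player 5, contributing 24 each; the remaining 8 contribute 0. Total contributed: 48.
The bonus pool pays out 6.4 × 48 = 307.20 in total (split across the unequal shares, but the aggregate is all that matters for the group sum).
The 8 free-riders keep 24 each, adding 192. Group total = 192 + 307.20 = 499.20.

499.20 dollars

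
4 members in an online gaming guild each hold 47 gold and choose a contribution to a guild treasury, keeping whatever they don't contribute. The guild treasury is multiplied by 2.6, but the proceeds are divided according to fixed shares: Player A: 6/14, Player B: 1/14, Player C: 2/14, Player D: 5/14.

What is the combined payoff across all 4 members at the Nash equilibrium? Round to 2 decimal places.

263.20 gold

Each unit j contributes comes back to j as 2.6 × (j's share), so j prefers to contribute only if that share exceeds 1/2.6 = 0.3846; otherwise keeping the unit dominates.
Player A alone (share 6/14) is above the threshold, contributing 47; the remaining 3 contribute 0. Total contributed: 47.
The guild treasury pays out 2.6 × 47 = 122.20 in total (split across the unequal shares, but the aggregate is all that matters for the group sum).
The 3 free-riders keep 47 each, adding 141. Group total = 141 + 122.20 = 263.20.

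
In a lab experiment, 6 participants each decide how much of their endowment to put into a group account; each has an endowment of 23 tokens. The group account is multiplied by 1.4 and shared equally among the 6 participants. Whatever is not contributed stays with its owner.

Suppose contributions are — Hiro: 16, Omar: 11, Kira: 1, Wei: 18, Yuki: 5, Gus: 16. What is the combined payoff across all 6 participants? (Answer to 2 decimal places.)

Total contributed: 16 + 11 + 1 + 18 + 5 + 16 = 67; total kept: 6 × 23 − 67 = 71.
The group account pays out 1.4 × 67 = 93.80 in aggregate.
Group total = 71 + 93.80 = 164.80.

164.80 tokens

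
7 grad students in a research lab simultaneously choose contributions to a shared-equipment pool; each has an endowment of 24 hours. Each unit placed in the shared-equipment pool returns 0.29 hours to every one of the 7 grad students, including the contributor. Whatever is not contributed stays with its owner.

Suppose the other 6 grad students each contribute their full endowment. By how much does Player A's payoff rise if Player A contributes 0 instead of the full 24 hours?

17.04 hours

Switching from a contribution of 24 to 0 lets Player A keep an extra 24 hours, but lowers the shared-equipment pool by 24, which costs Player A their own share of that drop: 0.29 × 24 = 6.96.
Net gain = 24 − 6.96 = 17.04. The private return per contributed unit (0.29) is below 1, so free-riding is indeed the best response regardless of what the others do.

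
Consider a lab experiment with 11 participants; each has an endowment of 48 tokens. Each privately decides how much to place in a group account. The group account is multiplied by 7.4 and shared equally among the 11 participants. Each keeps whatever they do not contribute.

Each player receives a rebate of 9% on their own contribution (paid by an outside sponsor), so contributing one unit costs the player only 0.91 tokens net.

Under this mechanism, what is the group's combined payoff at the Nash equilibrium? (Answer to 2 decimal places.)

The effective private return is (7.4/11) / 0.91 = 0.7393, which is still under 1, so the mechanism doesn't change anyone's dominant strategy: zero contribution.
Everyone keeps their endowment and the group total is 11 × 48 = 528.

528.00 tokens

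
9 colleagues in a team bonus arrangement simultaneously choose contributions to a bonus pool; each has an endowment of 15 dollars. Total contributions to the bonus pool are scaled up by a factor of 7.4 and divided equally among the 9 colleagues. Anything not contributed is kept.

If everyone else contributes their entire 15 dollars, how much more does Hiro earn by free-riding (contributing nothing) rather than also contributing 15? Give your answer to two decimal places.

2.67 dollars

Switching from a contribution of 15 to 0 lets Hiro keep an extra 15 dollars, but lowers the bonus pool by 15, which costs Hiro their own share of that drop: 7.4/9 × 15 = 12.33.
Net gain = 15 − 12.33 = 2.67. The private return per contributed unit (0.8222) is below 1, so free-riding is indeed the best response regardless of what the others do.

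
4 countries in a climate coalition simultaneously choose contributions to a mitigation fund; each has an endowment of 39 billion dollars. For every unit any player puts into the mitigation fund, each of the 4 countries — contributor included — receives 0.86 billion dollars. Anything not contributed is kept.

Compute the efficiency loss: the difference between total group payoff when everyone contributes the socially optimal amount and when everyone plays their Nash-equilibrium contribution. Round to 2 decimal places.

The private return per contributed unit is 0.86 < 1, so contributing 0 is dominant for every player. At the Nash equilibrium everyone keeps their 39, and the group total is 4 × 39 = 156.
Each contributed unit returns 3.440 to the group as a whole (0.86 to each of 4 players), which exceeds 1, so the social optimum is full contribution: group total = 3.440 × 156 = 536.64.
Efficiency loss = 536.64 − 156 = 380.64.

380.64 billion dollars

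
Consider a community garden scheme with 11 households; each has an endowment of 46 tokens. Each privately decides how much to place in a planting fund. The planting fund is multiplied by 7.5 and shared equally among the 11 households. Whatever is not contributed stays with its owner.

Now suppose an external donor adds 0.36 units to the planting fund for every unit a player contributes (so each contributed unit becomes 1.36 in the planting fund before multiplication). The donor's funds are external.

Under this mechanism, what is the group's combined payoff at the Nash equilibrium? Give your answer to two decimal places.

With the mechanism, a contributed unit returns 7.5 × 1.36 / 11 = 0.9273 per unit of net cost — still below 1 — so contributing 0 remains dominant for every player.
Everyone keeps their endowment and the group total is 11 × 46 = 506.

506.00 tokens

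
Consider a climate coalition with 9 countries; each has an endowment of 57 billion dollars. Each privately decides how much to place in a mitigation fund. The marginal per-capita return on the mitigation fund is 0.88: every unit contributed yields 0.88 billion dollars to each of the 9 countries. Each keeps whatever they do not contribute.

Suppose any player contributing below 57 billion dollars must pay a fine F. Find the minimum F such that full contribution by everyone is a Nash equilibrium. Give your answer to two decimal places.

6.84 billion dollars

Given the others contribute fully, the best deviation is to contribute 0 (any partial contribution still incurs the fine and gives up units whose private return 0.88 is below 1).
Deviating from 57 to 0 saves 57 billion dollars but forfeits the deviator's share of the drop in the mitigation fund: 0.88 × 57 = 50.16.
So the deviation gain is 57 − 50.16 = 6.84, and the fine must be at least 6.84 billion dollars to wipe it out.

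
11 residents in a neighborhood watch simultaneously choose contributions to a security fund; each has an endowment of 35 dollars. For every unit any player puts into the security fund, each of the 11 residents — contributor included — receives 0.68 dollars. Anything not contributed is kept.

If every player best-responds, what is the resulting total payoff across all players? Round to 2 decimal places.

The private return per contributed unit is 0.68 < 1, so contributing 0 is dominant for every player. At the Nash equilibrium everyone keeps their 35, and the group total is 11 × 35 = 385.

385.00 dollars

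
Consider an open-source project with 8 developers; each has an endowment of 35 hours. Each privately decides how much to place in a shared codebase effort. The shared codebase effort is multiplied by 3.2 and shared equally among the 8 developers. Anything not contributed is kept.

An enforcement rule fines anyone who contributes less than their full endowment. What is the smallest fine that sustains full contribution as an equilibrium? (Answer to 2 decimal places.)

Given the others contribute fully, the best deviation is to contribute 0 (any partial contribution still incurs the fine and gives up units whose private return 0.4000 is below 1).
Deviating from 35 to 0 saves 35 hours but forfeits the deviator's share of the drop in the shared codebase effort: 3.2/8 × 35 = 14.00.
So the deviation gain is 35 − 14.00 = 21.00, and the fine must be at least 21.00 hours to wipe it out.

21.00 hours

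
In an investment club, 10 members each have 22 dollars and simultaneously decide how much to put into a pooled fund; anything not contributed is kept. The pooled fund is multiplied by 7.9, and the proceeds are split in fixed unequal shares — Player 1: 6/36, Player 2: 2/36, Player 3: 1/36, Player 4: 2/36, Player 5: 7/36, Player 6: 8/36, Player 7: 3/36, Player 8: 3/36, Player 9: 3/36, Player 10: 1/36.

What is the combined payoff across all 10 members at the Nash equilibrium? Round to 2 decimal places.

675.40 dollars

Player j's private return per contributed unit is 7.9 × (j's share). Contributing is weakly dominant for j when that share is at least 1/7.9 = 0.1266, and contributing 0 is dominant otherwise.
Player 1, Player 5 and Player 6 clear that bar, contributing 22 each; the remaining 7 contribute 0. Total contributed: 66.
The pooled fund pays out 7.9 × 66 = 521.40 in total (split across the unequal shares, but the aggregate is all that matters for the group sum).
The 7 free-riders keep 22 each, adding 154. Group total = 154 + 521.40 = 675.40.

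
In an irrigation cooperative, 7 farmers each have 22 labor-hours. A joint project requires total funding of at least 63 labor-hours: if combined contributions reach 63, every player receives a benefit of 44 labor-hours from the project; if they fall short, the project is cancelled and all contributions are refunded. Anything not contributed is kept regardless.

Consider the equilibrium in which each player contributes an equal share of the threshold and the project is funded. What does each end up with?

Equal share of the threshold: 63/7 = 9.
At this profile no one gains by cutting their contribution: any cut drops the total below 63, the project is cancelled, contributions are refunded, and the deviator ends with 22, which is less than 22 − 9 + 44 = 57. Contributing more than 9 just wastes the excess. So contributing exactly 9 is a best response.
Each player's payoff: 22 − 9 + 44 = 57.

57 labor-hours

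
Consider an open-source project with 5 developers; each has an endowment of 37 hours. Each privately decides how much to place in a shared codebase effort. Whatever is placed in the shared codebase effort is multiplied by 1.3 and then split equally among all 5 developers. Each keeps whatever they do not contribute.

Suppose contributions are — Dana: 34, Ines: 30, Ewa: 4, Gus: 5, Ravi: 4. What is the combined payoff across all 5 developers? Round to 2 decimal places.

208.10 hours

Total contributed: 34 + 30 + 4 + 5 + 4 = 77; total kept: 5 × 37 − 77 = 108.
The shared codebase effort pays out 1.3 × 77 = 100.10 in aggregate.
Group total = 108 + 100.10 = 208.10.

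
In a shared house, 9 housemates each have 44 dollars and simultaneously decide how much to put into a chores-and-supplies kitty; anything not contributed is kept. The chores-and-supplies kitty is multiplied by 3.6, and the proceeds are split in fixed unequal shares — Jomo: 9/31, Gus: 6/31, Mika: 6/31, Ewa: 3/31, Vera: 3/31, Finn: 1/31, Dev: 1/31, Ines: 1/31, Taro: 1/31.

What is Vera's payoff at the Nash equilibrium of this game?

Player j's private return per contributed unit is 3.6 × (j's share). Contributing is weakly dominant for j when that share is at least 1/3.6 = 0.2778, and contributing 0 is dominant otherwise.
Only Jomo (9/31) clears that bar, contributing 44; the remaining 8 contribute 0. Total contributed: 44.
Vera keeps 44 and receives 3.6 × 44 × 3/31 = 15.33 from the chores-and-supplies kitty, for a payoff of 59.33.

59.33 dollars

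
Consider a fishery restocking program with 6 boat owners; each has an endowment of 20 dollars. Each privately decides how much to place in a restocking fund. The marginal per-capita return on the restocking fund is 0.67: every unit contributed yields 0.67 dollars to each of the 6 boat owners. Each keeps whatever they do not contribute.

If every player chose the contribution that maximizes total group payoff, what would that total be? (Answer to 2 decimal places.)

Each contributed unit returns 4.020 to the group as a whole (0.67 to each of 6 players), which exceeds 1, so the social optimum is full contribution: group total = 4.020 × 120 = 482.40.

482.40 dollars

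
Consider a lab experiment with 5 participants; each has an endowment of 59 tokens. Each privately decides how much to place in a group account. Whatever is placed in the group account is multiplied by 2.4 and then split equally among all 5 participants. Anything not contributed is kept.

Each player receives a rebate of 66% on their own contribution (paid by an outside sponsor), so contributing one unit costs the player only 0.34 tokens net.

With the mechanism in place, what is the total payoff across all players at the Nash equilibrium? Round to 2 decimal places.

902.70 tokens

The effective private return per unit is now (2.4/5) / 0.34 = 1.4118 > 1, so every player's dominant strategy flips to full contribution.
At the Nash equilibrium everyone contributes 59. Group total payoff = 5 × (59 × 0.66 + 2.4 × 59) = 902.70.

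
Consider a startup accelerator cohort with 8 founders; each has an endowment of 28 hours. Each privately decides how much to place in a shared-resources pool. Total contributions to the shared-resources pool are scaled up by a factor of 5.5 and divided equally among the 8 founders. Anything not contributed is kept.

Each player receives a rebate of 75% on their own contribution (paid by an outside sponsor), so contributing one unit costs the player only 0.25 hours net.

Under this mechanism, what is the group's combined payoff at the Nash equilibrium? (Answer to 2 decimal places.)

1400.00 hours

Under the mechanism each unit contributed yields (5.5/8) / 0.25 = 2.7500 back to its contributor per unit of net cost, which exceeds 1, making full contribution the dominant choice for everyone.
So the Nash equilibrium is full contribution by all 8; the group earns 8 × (28 × 0.75 + 5.5 × 28) = 1400.00.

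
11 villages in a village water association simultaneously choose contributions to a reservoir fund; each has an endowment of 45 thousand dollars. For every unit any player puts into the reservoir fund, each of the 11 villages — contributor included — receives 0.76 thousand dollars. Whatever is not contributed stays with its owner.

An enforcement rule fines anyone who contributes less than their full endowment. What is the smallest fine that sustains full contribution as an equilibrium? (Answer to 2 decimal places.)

10.80 thousand dollars

Given the others contribute fully, the best deviation is to contribute 0 (any partial contribution still incurs the fine and gives up units whose private return 0.76 is below 1).
Deviating from 45 to 0 saves 45 thousand dollars but forfeits the deviator's share of the drop in the reservoir fund: 0.76 × 45 = 34.20.
So the deviation gain is 45 − 34.20 = 10.80, and the fine must be at least 10.80 thousand dollars to wipe it out.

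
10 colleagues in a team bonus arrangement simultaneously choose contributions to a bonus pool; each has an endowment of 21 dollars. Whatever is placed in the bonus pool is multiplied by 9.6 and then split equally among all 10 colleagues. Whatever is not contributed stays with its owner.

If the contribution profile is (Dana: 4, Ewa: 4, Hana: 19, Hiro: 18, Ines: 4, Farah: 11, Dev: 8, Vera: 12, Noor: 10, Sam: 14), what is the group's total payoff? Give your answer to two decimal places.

Total contributed: 4 + 4 + 19 + 18 + 4 + 11 + 8 + 12 + 10 + 14 = 104; total kept: 10 × 21 − 104 = 106.
The bonus pool pays out 9.6 × 104 = 998.40 in aggregate.
Group total = 106 + 998.40 = 1104.40.

1104.40 dollars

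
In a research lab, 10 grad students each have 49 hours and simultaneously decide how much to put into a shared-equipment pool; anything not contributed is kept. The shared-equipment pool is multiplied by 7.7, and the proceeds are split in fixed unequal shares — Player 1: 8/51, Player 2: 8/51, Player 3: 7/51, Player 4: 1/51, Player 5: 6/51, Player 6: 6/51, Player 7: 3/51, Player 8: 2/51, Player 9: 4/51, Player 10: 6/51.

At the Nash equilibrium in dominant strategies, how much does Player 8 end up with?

For player j, contributing a unit is worthwhile iff 7.7 × (j's share) ≥ 1, i.e. iff j's share is at least 0.1299.
The shares above 0.1299 belong to Player 1, Player 2 and Player 3, contributing 49 each; the remaining 7 contribute 0. Total contributed: 147.
Player 8 keeps 49 and receives 7.7 × 147 × 2/51 = 44.39 from the shared-equipment pool, for a payoff of 93.39.

93.39 hours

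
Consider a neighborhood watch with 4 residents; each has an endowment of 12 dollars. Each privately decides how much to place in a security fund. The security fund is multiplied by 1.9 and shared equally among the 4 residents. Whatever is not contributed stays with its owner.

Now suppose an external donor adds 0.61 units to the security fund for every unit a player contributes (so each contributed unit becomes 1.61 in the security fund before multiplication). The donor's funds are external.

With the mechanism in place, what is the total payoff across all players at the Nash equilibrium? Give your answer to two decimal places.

The effective private return is 1.9 × 1.61 / 4 = 0.7648, which is still under 1, so the mechanism doesn't change anyone's dominant strategy: zero contribution.
Everyone keeps their endowment and the group total is 4 × 12 = 48.

48.00 dollars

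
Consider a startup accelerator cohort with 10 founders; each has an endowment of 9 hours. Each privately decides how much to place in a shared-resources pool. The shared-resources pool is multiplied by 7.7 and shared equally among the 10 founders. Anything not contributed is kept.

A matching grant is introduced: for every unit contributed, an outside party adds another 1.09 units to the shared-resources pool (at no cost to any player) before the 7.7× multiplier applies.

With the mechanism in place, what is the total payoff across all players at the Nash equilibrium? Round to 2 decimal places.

1448.37 hours

The effective private return per unit is now 7.7 × 2.09 / 10 = 1.6093 > 1, so every player's dominant strategy flips to full contribution.
At the Nash equilibrium everyone contributes 9. Group total payoff = 7.7 × 2.09 × 90 = 1448.37.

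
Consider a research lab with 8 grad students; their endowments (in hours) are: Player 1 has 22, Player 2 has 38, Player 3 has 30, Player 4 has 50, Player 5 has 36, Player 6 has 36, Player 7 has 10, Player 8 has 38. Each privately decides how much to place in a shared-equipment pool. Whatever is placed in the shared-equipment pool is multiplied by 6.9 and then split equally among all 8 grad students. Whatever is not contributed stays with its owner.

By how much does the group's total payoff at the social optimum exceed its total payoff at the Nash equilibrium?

The private return per contributed unit is 6.9/8 = 0.8625 < 1 for every player regardless of endowment, so the Nash equilibrium is zero contribution and the group total is Σ E_j = 22 + 38 + 30 + 50 + 36 + 36 + 10 + 38 = 260.
Each contributed unit returns 6.900 to the group, so the social optimum is full contribution by everyone: group total = 6.900 × 260 = 1794.00.
Efficiency loss = (6.900 − 1) × 260 = 1534.00.

1534.00 hours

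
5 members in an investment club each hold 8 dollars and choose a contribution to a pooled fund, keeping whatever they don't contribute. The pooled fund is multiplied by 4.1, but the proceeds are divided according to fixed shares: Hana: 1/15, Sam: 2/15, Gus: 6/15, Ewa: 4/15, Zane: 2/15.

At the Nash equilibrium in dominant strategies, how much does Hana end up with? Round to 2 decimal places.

For player j, contributing a unit is worthwhile iff 4.1 × (j's share) ≥ 1, i.e. iff j's share is at least 0.2439.
The shares above 0.2439 belong to Gus and Ewa, contributing 8 each; the remaining 3 contribute 0. Total contributed: 16.
Hana keeps 8 and receives 4.1 × 16 × 1/15 = 4.37 from the pooled fund, for a payoff of 12.37.

12.37 dollars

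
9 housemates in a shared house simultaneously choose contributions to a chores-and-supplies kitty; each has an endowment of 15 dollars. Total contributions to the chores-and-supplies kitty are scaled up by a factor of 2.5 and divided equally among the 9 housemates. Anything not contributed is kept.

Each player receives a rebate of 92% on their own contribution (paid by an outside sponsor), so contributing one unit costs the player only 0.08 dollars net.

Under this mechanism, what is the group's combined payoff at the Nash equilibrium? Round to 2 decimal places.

The effective private return per unit is now (2.5/9) / 0.08 = 3.4722 > 1, so every player's dominant strategy flips to full contribution.
So the Nash equilibrium is full contribution by all 9; the group earns 9 × (15 × 0.92 + 2.5 × 15) = 461.70.

461.70 dollars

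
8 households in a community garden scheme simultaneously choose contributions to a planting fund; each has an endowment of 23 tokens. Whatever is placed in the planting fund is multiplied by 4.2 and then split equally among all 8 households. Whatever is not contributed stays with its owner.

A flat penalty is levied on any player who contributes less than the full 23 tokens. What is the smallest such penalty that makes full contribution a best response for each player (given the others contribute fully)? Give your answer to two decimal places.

Given the others contribute fully, the best deviation is to contribute 0 (any partial contribution still incurs the fine and gives up units whose private return 0.5250 is below 1).
Deviating from 23 to 0 saves 23 tokens but forfeits the deviator's share of the drop in the planting fund: 4.2/8 × 23 = 12.07.
So the deviation gain is 23 − 12.07 = 10.93, and the fine must be at least 10.93 tokens to wipe it out.

10.93 tokens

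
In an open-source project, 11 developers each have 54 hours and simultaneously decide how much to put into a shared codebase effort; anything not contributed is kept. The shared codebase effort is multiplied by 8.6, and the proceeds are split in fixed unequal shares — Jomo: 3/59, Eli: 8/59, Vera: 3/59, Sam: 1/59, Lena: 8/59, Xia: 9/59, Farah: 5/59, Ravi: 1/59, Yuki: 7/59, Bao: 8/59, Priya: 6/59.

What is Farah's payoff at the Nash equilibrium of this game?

250.78 hours

A player with share s gets back 8.6·s per unit contributed, so full contribution is dominant for anyone with s > 1/8.6 = 0.1163 and zero contribution is dominant for anyone below.
Eli, Lena, Xia, Yuki and Bao are above the threshold, contributing 54 each; the remaining 6 contribute 0. Total contributed: 270.
Farah keeps 54 and receives 8.6 × 270 × 5/59 = 196.78 from the shared codebase effort, for a payoff of 250.78.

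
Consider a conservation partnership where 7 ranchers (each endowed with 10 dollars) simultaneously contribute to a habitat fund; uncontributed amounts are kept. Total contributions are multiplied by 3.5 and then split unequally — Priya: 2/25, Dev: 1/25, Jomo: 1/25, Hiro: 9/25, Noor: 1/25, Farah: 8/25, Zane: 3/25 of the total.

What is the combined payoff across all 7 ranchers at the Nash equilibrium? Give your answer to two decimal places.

Each unit j contributes comes back to j as 3.5 × (j's share), so j prefers to contribute only if that share exceeds 1/3.5 = 0.2857; otherwise keeping the unit dominates.
The shares above 0.2857 belong to Hiro and Farah, contributing 10 each; the remaining 5 contribute 0. Total contributed: 20.
The habitat fund pays out 3.5 × 20 = 70.00 in total (split across the unequal shares, but the aggregate is all that matters for the group sum).
The 5 free-riders keep 10 each, adding 50. Group total = 50 + 70.00 = 120.00.

120.00 dollars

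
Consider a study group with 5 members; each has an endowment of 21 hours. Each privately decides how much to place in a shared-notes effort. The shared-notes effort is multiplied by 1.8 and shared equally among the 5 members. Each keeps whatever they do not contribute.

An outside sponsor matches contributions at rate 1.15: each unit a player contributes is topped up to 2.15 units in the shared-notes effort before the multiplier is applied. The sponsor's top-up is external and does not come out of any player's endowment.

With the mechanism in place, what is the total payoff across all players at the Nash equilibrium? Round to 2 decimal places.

Even with the mechanism, each unit contributed returns only 1.8 × 2.15 / 5 = 0.7740 per unit of net cost, so contributing nothing is still dominant.
At the Nash equilibrium no one contributes; group total payoff = 5 × 21 = 105.

105.00 hours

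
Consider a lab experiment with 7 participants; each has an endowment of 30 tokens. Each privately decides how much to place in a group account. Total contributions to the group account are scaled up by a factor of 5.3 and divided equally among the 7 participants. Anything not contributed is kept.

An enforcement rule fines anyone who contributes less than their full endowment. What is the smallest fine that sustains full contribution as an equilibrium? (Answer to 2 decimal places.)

7.29 tokens

Given the others contribute fully, the best deviation is to contribute 0 (any partial contribution still incurs the fine and gives up units whose private return 0.7571 is below 1).
Deviating from 30 to 0 saves 30 tokens but forfeits the deviator's share of the drop in the group account: 5.3/7 × 30 = 22.71.
So the deviation gain is 30 − 22.71 = 7.29, and the fine must be at least 7.29 tokens to wipe it out.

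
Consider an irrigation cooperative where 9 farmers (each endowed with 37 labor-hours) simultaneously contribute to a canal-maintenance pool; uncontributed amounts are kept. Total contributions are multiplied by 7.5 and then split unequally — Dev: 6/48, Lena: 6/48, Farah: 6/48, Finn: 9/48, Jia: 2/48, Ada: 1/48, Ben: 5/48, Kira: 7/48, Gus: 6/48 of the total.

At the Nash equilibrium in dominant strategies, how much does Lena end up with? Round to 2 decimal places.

A player with share s gets back 7.5·s per unit contributed, so full contribution is dominant for anyone with s > 1/7.5 = 0.1333 and zero contribution is dominant for anyone below.
Finn and Kira clear that bar, contributing 37 each; the remaining 7 contribute 0. Total contributed: 74.
Lena keeps 37 and receives 7.5 × 74 × 6/48 = 69.38 from the canal-maintenance pool, for a payoff of 106.38.

106.38 labor-hours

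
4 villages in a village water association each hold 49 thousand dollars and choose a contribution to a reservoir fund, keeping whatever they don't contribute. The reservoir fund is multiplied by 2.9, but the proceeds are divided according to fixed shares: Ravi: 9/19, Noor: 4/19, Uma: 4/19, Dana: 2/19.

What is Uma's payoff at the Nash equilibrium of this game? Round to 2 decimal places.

Each unit j contributes comes back to j as 2.9 × (j's share), so j prefers to contribute only if that share exceeds 1/2.9 = 0.3448; otherwise keeping the unit dominates.
The only share above 0.3448 is Ravi's 9/19, contributing 49; the remaining 3 contribute 0. Total contributed: 49.
Uma keeps 49 and receives 2.9 × 49 × 4/19 = 29.92 from the reservoir fund, for a payoff of 78.92.

78.92 thousand dollars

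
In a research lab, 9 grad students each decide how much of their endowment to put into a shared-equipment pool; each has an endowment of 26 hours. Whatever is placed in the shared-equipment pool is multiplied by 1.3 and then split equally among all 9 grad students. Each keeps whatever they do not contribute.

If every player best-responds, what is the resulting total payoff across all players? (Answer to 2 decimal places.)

Each contributed unit returns 1.3/9 = 0.1444 to its contributor — below 1 — so contributing 0 is dominant for every player. At the Nash equilibrium everyone keeps their 26, and the group total is 9 × 26 = 234.

234.00 hours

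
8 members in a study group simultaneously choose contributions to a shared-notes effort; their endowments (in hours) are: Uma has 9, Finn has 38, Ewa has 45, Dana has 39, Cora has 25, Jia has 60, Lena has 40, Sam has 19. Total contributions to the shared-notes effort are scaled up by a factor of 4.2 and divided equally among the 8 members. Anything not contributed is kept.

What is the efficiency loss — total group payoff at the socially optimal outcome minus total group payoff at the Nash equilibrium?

880.00 hours

The private return per contributed unit is 4.2/8 = 0.5250 < 1 for every player regardless of endowment, so the Nash equilibrium is zero contribution and the group total is Σ E_j = 9 + 38 + 45 + 39 + 25 + 60 + 40 + 19 = 275.
Each contributed unit returns 4.200 to the group, so the social optimum is full contribution by everyone: group total = 4.200 × 275 = 1155.00.
Efficiency loss = (4.200 − 1) × 275 = 880.00.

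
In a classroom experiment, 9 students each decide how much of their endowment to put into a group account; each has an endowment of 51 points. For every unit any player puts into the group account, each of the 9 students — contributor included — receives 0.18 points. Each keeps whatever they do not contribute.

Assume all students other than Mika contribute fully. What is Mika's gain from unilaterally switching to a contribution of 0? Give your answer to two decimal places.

Switching from a contribution of 51 to 0 lets Mika keep an extra 51 points, but lowers the group account by 51, which costs Mika their own share of that drop: 0.18 × 51 = 9.18.
Net gain = 51 − 9.18 = 41.82. The private return per contributed unit (0.18) is below 1, so free-riding is indeed the best response regardless of what the others do.

41.82 points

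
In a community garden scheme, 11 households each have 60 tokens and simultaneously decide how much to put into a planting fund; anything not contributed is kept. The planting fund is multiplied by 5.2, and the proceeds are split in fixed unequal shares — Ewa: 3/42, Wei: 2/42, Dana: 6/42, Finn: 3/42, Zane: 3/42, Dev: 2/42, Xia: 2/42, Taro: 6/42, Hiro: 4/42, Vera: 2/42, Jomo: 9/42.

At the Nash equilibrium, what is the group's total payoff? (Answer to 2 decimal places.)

912.00 tokens

A player with share s gets back 5.2·s per unit contributed, so full contribution is dominant for anyone with s > 1/5.2 = 0.1923 and zero contribution is dominant for anyone below.
The only share above 0.1923 is Jomo's 9/42, contributing 60; the remaining 10 contribute 0. Total contributed: 60.
The planting fund pays out 5.2 × 60 = 312.00 in total (split across the unequal shares, but the aggregate is all that matters for the group sum).
The 10 free-riders keep 60 each, adding 600. Group total = 600 + 312.00 = 912.00.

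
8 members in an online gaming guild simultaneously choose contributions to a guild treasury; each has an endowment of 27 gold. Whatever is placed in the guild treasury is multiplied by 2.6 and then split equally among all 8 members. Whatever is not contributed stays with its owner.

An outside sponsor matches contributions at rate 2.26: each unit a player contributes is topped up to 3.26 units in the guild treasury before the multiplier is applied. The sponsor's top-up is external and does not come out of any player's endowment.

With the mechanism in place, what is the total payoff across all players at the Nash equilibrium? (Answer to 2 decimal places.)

The effective private return per unit is now 2.6 × 3.26 / 8 = 1.0595 > 1, so every player's dominant strategy flips to full contribution.
At the Nash equilibrium everyone contributes 27. Group total payoff = 2.6 × 3.26 × 216 = 1830.82.

1830.82 gold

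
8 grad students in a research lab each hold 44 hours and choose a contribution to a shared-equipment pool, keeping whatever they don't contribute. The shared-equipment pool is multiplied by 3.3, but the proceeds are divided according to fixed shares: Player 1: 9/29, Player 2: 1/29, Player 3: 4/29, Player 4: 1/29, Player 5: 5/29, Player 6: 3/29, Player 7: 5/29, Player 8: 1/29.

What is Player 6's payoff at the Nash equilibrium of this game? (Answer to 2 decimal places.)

For player j, contributing a unit is worthwhile iff 3.3 × (j's share) ≥ 1, i.e. iff j's share is at least 0.3030.
Only Player 1 (9/29) clears that bar, contributing 44; the remaining 7 contribute 0. Total contributed: 44.
Player 6 keeps 44 and receives 3.3 × 44 × 3/29 = 15.02 from the shared-equipment pool, for a payoff of 59.02.

59.02 hours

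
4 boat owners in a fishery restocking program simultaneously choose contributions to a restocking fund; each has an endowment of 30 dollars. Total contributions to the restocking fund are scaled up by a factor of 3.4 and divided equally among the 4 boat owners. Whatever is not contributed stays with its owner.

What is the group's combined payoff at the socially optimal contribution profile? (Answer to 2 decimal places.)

Each contributed unit returns 3.400 to the group as a whole (0.8500 to each of 4 players), which exceeds 1, so the social optimum is full contribution: group total = 3.400 × 120 = 408.00.

408.00 dollars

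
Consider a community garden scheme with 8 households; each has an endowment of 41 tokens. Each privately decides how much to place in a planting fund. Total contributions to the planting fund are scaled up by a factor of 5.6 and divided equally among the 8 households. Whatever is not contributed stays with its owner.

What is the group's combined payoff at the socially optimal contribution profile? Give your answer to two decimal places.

1836.80 tokens

Each contributed unit returns 5.600 to the group as a whole (0.7000 to each of 8 players), which exceeds 1, so the social optimum is full contribution: group total = 5.600 × 328 = 1836.80.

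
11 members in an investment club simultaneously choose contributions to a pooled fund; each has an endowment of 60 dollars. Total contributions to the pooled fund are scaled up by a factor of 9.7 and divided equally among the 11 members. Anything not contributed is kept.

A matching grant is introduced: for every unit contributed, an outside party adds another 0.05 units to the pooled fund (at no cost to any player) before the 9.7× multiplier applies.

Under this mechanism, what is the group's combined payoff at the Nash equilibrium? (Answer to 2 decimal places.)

660.00 dollars

With the mechanism, a contributed unit returns 9.7 × 1.05 / 11 = 0.9259 per unit of net cost — still below 1 — so contributing 0 remains dominant for every player.
Everyone keeps their endowment and the group total is 11 × 60 = 660.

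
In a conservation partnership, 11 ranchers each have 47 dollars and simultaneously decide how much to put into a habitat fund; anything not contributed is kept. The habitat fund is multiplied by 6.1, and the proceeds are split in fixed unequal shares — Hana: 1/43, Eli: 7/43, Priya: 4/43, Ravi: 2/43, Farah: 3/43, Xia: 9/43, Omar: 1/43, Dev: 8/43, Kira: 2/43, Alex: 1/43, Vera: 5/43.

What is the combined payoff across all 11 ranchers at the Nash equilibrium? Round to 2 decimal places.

A player with share s gets back 6.1·s per unit contributed, so full contribution is dominant for anyone with s > 1/6.1 = 0.1639 and zero contribution is dominant for anyone below.
Xia and Dev clear that bar, contributing 47 each; the remaining 9 contribute 0. Total contributed: 94.
The habitat fund pays out 6.1 × 94 = 573.40 in total (split across the unequal shares, but the aggregate is all that matters for the group sum).
The 9 free-riders keep 47 each, adding 423. Group total = 423 + 573.40 = 996.40.

996.40 dollars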